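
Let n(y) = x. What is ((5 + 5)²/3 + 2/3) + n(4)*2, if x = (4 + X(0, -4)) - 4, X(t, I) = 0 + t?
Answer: 34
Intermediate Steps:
X(t, I) = t
x = 0 (x = (4 + 0) - 4 = 4 - 4 = 0)
n(y) = 0
((5 + 5)²/3 + 2/3) + n(4)*2 = ((5 + 5)²/3 + 2/3) + 0*2 = (10²*(⅓) + 2*(⅓)) + 0 = (100*(⅓) + ⅔) + 0 = (100/3 + ⅔) + 0 = 34 + 0 = 34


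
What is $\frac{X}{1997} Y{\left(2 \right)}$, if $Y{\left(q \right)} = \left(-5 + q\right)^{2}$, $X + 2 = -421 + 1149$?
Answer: $\frac{6534}{1997} \approx 3.2719$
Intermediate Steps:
$X = 726$ ($X = -2 + \left(-421 + 1149\right) = -2 + 728 = 726$)
$\frac{X}{1997} Y{\left(2 \right)} = \frac{726}{1997} \left(-5 + 2\right)^{2} = 726 \cdot \frac{1}{1997} \left(-3\right)^{2} = \frac{726}{1997} \cdot 9 = \frac{6534}{1997}$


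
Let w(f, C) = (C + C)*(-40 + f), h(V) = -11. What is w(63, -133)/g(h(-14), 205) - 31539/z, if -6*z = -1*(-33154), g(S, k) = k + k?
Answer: -31312558/3398285 ≈ -9.2142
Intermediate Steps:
g(S, k) = 2*k
z = -16577/3 (z = -(-1)*(-33154)/6 = -⅙*33154 = -16577/3 ≈ -5525.7)
w(f, C) = 2*C*(-40 + f) (w(f, C) = (2*C)*(-40 + f) = 2*C*(-40 + f))
w(63, -133)/g(h(-14), 205) - 31539/z = (2*(-133)*(-40 + 63))/((2*205)) - 31539/(-16577/3) = (2*(-133)*23)/410 - 31539*(-3/16577) = -6118*1/410 + 94617/16577 = -3059/205 + 94617/16577 = -31312558/3398285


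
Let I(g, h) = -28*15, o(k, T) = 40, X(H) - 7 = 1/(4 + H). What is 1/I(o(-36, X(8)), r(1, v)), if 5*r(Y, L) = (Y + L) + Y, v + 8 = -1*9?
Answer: -1/420 ≈ -0.0023810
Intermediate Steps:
v = -17 (v = -8 - 1*9 = -8 - 9 = -17)
r(Y, L) = L/5 + 2*Y/5 (r(Y, L) = ((Y + L) + Y)/5 = ((L + Y) + Y)/5 = (L + 2*Y)/5 = L/5 + 2*Y/5)
X(H) = 7 + 1/(4 + H)
I(g, h) = -420
1/I(o(-36, X(8)), r(1, v)) = 1/(-420) = -1/420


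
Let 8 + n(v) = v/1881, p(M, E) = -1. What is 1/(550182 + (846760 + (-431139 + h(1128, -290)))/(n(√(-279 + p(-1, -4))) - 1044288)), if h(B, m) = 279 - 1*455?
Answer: 707635527751200834580024/389328048415500671548084318563 + 173656010*I*√70/129776016138500223849361439521 ≈ 1.8176e-6 + 1.1196e-20*I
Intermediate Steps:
h(B, m) = -176 (h(B, m) = 279 - 455 = -176)
n(v) = -8 + v/1881
1/(550182 + (846760 + (-431139 + h(1128, -290)))/(n(√(-279 + p(-1, -4))) - 1044288)) = 1/(550182 + (846760 + (-431139 - 176))/((-8 + √(-279 - 1)/1881) - 1044288)) = 1/(550182 + (846760 - 431315)/((-8 + √(-280)/1881) - 1044288)) = 1/(550182 + 415445/((-8 + (2*I*√70)/1881) - 1044288)) = 1/(550182 + 415445/((-8 + 2*I*√70/1881) - 1044288)) = 1/(550182 + 415445/(-1044296 + 2*I*√70/1881))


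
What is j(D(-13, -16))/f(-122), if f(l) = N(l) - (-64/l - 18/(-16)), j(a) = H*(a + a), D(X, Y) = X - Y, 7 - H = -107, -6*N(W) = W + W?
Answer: 1001376/57121 ≈ 17.531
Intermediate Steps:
N(W) = -W/3 (N(W) = -(W + W)/6 = -W/3)
H = 114 (H = 7 - 1*(-107) = 7 + 107 = 114)
j(a) = 228*a (j(a) = 114*(a + a) = 114*(2*a) = 228*a)
f(l) = -9/8 + 64/l - l/3 (f(l) = -l/3 - (-64/l - 18/(-16)) = -l/3 - (-64/l - 18*(-1/16)) = -l/3 - (-64/l + 9/8) = -l/3 - (9/8 - 64/l) = -l/3 + (-9/8 + 64/l) = -9/8 + 64/l - l/3)
j(D(-13, -16))/f(-122) = (228*(-13 - 1*(-16)))/(-9/8 + 64/(-122) - 1/3*(-122)) = (228*(-13 + 16))/(-9/8 + 64*(-1/122) + 122/3) = (228*3)/(-9/8 - 32/61 + 122/3) = 684/(57121/1464) = 684*(1464/57121) = 1001376/57121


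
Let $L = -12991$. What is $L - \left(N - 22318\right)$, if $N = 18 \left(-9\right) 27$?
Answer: $13701$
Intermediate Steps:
$N = -4374$ ($N = \left(-162\right) 27 = -4374$)
$L - \left(N - 22318\right) = -12991 - \left(-4374 - 22318\right) = -12991 - -26692 = -12991 + 26692 = 13701$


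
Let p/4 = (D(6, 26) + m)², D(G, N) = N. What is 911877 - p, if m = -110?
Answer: 883653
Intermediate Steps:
p = 28224 (p = 4*(26 - 110)² = 4*(-84)² = 4*7056 = 28224)
911877 - p = 911877 - 1*28224 = 911877 - 28224 = 883653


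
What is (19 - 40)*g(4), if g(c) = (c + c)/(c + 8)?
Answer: -14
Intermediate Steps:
g(c) = 2*c/(8 + c) (g(c) = (2*c)/(8 + c) = 2*c/(8 + c))
(19 - 40)*g(4) = (19 - 40)*(2*4/(8 + 4)) = -42*4/12 = -21*⅔ = -14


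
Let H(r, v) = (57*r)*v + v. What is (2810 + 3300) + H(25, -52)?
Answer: -68042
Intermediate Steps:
H(r, v) = v + 57*r*v (H(r, v) = 57*r*v + v = v + 57*r*v)
(2810 + 3300) + H(25, -52) = (2810 + 3300) - 52*(1 + 57*25) = 6110 - 52*(1 + 1425) = 6110 - 52*1426 = 6110 - 74152 = -68042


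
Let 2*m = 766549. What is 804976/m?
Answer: 1609952/766549 ≈ 2.1003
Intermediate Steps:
m = 766549/2 (m = (½)*766549 = 766549/2 ≈ 3.8327e+5)
804976/m = 804976/(766549/2) = 804976*(2/766549) = 1609952/766549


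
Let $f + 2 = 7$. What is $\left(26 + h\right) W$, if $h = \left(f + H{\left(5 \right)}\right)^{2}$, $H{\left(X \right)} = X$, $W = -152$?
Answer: $-19152$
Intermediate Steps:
$f = 5$ ($f = -2 + 7 = 5$)
$h = 100$ ($h = \left(5 + 5\right)^{2} = 10^{2} = 100$)
$\left(26 + h\right) W = \left(26 + 100\right) \left(-152\right) = 126 \left(-152\right) = -19152$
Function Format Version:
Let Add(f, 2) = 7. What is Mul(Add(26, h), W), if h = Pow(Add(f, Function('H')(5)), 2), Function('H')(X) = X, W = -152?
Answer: -19152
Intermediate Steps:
f = 5 (f = Add(-2, 7) = 5)
h = 100 (h = Pow(Add(5, 5), 2) = Pow(10, 2) = 100)
Mul(Add(26, h), W) = Mul(Add(26, 100), -152) = Mul(126, -152) = -19152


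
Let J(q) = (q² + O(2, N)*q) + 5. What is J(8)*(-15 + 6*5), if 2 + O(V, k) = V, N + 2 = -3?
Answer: 1035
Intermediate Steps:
N = -5 (N = -2 - 3 = -5)
O(V, k) = -2 + V
J(q) = 5 + q² (J(q) = (q² + (-2 + 2)*q) + 5 = (q² + 0*q) + 5 = (q² + 0) + 5 = q² + 5 = 5 + q²)
J(8)*(-15 + 6*5) = (5 + 8²)*(-15 + 6*5) = (5 + 64)*(-15 + 30) = 69*15 = 1035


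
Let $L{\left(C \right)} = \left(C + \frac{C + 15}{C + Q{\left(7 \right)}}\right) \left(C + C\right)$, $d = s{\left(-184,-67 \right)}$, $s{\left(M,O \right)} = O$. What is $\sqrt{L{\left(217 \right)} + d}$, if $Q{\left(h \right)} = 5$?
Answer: $\frac{\sqrt{1165129815}}{111} \approx 307.51$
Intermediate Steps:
$d = -67$
$L{\left(C \right)} = 2 C \left(C + \frac{15 + C}{5 + C}\right)$ ($L{\left(C \right)} = \left(C + \frac{C + 15}{C + 5}\right) \left(C + C\right) = \left(C + \frac{15 + C}{5 + C}\right) 2 C = 2 C \left(C + \frac{15 + C}{5 + C}\right)$)
$\sqrt{L{\left(217 \right)} + d} = \sqrt{2 \cdot 217 \frac{1}{5 + 217} \left(15 + 217^{2} + 6 \cdot 217\right) - 67} = \sqrt{2 \cdot 217 \cdot \frac{1}{222} \left(15 + 47089 + 1302\right) - 67} = \sqrt{2 \cdot 217 \cdot \frac{1}{222} \cdot 48406 - 67} = \sqrt{\frac{10504102}{111} - 67} = \sqrt{\frac{10496665}{111}} = \frac{\sqrt{1165129815}}{111}$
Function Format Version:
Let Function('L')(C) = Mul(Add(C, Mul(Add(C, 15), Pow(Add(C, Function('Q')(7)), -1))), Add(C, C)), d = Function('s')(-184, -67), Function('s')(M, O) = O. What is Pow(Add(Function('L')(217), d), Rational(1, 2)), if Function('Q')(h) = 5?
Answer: Mul(Rational(1, 111), Pow(1165129815, Rational(1, 2))) ≈ 307.51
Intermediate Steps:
d = -67
Function('L')(C) = Mul(2, C, Add(C, Mul(Pow(Add(5, C), -1), Add(15, C)))) (Function('L')(C) = Mul(Add(C, Mul(Add(C, 15), Pow(Add(C, 5), -1))), Add(C, C)) = Mul(Add(C, Mul(Add(15, C), Pow(Add(5, C), -1))), Mul(2, C)) = Mul(Add(C, Mul(Pow(Add(5, C), -1), Add(15, C))), Mul(2, C)) = Mul(2, C, Add(C, Mul(Pow(Add(5, C), -1), Add(15, C)))))
Pow(Add(Function('L')(217), d), Rational(1, 2)) = Pow(Add(Mul(2, 217, Pow(Add(5, 217), -1), Add(15, Pow(217, 2), Mul(6, 217))), -67), Rational(1, 2)) = Pow(Add(Mul(2, 217, Pow(222, -1), Add(15, 47089, 1302)), -67), Rational(1, 2)) = Pow(Add(Mul(2, 217, Rational(1, 222), 48406), -67), Rational(1, 2)) = Pow(Add(Rational(10504102, 111), -67), Rational(1, 2)) = Pow(Rational(10496665, 111), Rational(1, 2)) = Mul(Rational(1, 111), Pow(1165129815, Rational(1, 2)))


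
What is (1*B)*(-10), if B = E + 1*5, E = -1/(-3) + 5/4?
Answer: -395/6 ≈ -65.833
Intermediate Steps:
E = 19/12 (E = -1*(-⅓) + 5*(¼) = ⅓ + 5/4 = 19/12 ≈ 1.5833)
B = 79/12 (B = 19/12 + 1*5 = 19/12 + 5 = 79/12 ≈ 6.5833)
(1*B)*(-10) = (1*(79/12))*(-10) = (79/12)*(-10) = -395/6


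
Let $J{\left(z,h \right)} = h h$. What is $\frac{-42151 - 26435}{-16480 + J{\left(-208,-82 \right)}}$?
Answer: $\frac{11431}{1626} \approx 7.0301$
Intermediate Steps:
$J{\left(z,h \right)} = h^{2}$
$\frac{-42151 - 26435}{-16480 + J{\left(-208,-82 \right)}} = \frac{-42151 - 26435}{-16480 + \left(-82\right)^{2}} = - \frac{68586}{-16480 + 6724} = - \frac{68586}{-9756} = \left(-68586\right) \left(- \frac{1}{9756}\right) = \frac{11431}{1626}$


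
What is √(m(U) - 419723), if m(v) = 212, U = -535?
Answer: I*√419511 ≈ 647.7*I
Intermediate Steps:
√(m(U) - 419723) = √(212 - 419723) = √(-419511) = I*√419511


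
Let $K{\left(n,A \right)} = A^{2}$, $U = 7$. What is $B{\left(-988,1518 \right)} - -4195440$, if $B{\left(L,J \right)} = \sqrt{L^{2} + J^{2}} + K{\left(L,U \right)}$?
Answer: $4195489 + 2 \sqrt{820117} \approx 4.1973 \cdot 10^{6}$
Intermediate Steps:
$B{\left(L,J \right)} = 49 + \sqrt{J^{2} + L^{2}}$ ($B{\left(L,J \right)} = \sqrt{L^{2} + J^{2}} + 7^{2} = \sqrt{J^{2} + L^{2}} + 49 = 49 + \sqrt{J^{2} + L^{2}}$)
$B{\left(-988,1518 \right)} - -4195440 = \left(49 + \sqrt{1518^{2} + \left(-988\right)^{2}}\right) - -4195440 = \left(49 + \sqrt{2304324 + 976144}\right) + 4195440 = \left(49 + \sqrt{3280468}\right) + 4195440 = \left(49 + 2 \sqrt{820117}\right) + 4195440 = 4195489 + 2 \sqrt{820117}$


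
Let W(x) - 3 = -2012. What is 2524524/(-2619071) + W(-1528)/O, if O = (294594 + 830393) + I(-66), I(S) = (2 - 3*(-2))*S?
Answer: -406283635165/420719708227 ≈ -0.96569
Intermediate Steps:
W(x) = -2009 (W(x) = 3 - 2012 = -2009)
I(S) = 8*S (I(S) = (2 + 6)*S = 8*S)
O = 1124459 (O = (294594 + 830393) + 8*(-66) = 1124987 - 528 = 1124459)
2524524/(-2619071) + W(-1528)/O = 2524524/(-2619071) - 2009/1124459 = 2524524*(-1/2619071) - 2009*1/1124459 = -2524524/2619071 - 287/160637 = -406283635165/420719708227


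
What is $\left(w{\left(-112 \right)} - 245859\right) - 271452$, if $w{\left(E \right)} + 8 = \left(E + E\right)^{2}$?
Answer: $-467143$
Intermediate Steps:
$w{\left(E \right)} = -8 + 4 E^{2}$ ($w{\left(E \right)} = -8 + \left(E + E\right)^{2} = -8 + \left(2 E\right)^{2} = -8 + 4 E^{2}$)
$\left(w{\left(-112 \right)} - 245859\right) - 271452 = \left(\left(-8 + 4 \left(-112\right)^{2}\right) - 245859\right) - 271452 = \left(\left(-8 + 4 \cdot 12544\right) - 245859\right) - 271452 = \left(\left(-8 + 50176\right) - 245859\right) - 271452 = \left(50168 - 245859\right) - 271452 = -195691 - 271452 = -467143$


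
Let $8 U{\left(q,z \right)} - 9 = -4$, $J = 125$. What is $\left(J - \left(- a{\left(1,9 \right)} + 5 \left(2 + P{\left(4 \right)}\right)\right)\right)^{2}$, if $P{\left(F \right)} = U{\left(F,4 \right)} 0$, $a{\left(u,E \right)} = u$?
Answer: $13456$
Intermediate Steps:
$U{\left(q,z \right)} = \frac{5}{8}$ ($U{\left(q,z \right)} = \frac{9}{8} + \frac{1}{8} \left(-4\right) = \frac{9}{8} - \frac{1}{2} = \frac{5}{8}$)
$P{\left(F \right)} = 0$ ($P{\left(F \right)} = \frac{5}{8} \cdot 0 = 0$)
$\left(J - \left(- a{\left(1,9 \right)} + 5 \left(2 + P{\left(4 \right)}\right)\right)\right)^{2} = \left(125 + \left(1 - 5 \left(2 + 0\right)\right)\right)^{2} = \left(125 + \left(1 - 5 \cdot 2\right)\right)^{2} = \left(125 + \left(1 - 10\right)\right)^{2} = \left(125 - 9\right)^{2} = 116^{2} = 13456$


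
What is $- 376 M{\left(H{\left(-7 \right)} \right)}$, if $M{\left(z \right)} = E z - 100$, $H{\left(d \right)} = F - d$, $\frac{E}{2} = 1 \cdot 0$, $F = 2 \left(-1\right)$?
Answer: $37600$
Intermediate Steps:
$F = -2$
$E = 0$ ($E = 2 \cdot 1 \cdot 0 = 2 \cdot 0 = 0$)
$H{\left(d \right)} = -2 - d$
$M{\left(z \right)} = -100$ ($M{\left(z \right)} = 0 z - 100 = 0 - 100 = -100$)
$- 376 M{\left(H{\left(-7 \right)} \right)} = \left(-376\right) \left(-100\right) = 37600$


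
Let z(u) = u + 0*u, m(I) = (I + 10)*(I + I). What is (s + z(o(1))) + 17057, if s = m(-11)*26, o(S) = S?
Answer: 17630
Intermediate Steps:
m(I) = 2*I*(10 + I) (m(I) = (10 + I)*(2*I) = 2*I*(10 + I))
z(u) = u (z(u) = u + 0 = u)
s = 572 (s = (2*(-11)*(10 - 11))*26 = (2*(-11)*(-1))*26 = 22*26 = 572)
(s + z(o(1))) + 17057 = (572 + 1) + 17057 = 573 + 17057 = 17630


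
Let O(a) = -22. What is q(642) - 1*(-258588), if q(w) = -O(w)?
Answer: 258610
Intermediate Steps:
q(w) = 22 (q(w) = -1*(-22) = 22)
q(642) - 1*(-258588) = 22 - 1*(-258588) = 22 + 258588 = 258610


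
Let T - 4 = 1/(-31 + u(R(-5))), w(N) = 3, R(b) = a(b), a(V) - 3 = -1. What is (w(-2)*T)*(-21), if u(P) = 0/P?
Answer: -7749/31 ≈ -249.97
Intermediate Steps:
a(V) = 2 (a(V) = 3 - 1 = 2)
R(b) = 2
u(P) = 0
T = 123/31 (T = 4 + 1/(-31 + 0) = 4 + 1/(-31) = 4 - 1/31 = 123/31 ≈ 3.9677)
(w(-2)*T)*(-21) = (3*(123/31))*(-21) = (369/31)*(-21) = -7749/31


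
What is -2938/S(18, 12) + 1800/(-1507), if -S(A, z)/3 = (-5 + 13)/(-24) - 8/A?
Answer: -13295298/10549 ≈ -1260.3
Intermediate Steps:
S(A, z) = 1 + 24/A (S(A, z) = -3*((-5 + 13)/(-24) - 8/A) = -3*(8*(-1/24) - 8/A) = -3*(-⅓ - 8/A) = 1 + 24/A)
-2938/S(18, 12) + 1800/(-1507) = -2938*18/(24 + 18) + 1800/(-1507) = -2938/((1/18)*42) + 1800*(-1/1507) = -2938/7/3 - 1800/1507 = -2938*3/7 - 1800/1507 = -8814/7 - 1800/1507 = -13295298/10549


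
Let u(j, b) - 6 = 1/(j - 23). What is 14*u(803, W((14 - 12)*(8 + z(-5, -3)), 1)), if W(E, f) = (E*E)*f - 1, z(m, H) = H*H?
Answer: 32767/390 ≈ 84.018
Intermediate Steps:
z(m, H) = H**2
W(E, f) = -1 + f*E**2 (W(E, f) = E**2*f - 1 = f*E**2 - 1 = -1 + f*E**2)
u(j, b) = 6 + 1/(-23 + j) (u(j, b) = 6 + 1/(j - 23) = 6 + 1/(-23 + j))
14*u(803, W((14 - 12)*(8 + z(-5, -3)), 1)) = 14*((-137 + 6*803)/(-23 + 803)) = 14*((-137 + 4818)/780) = 14*((1/780)*4681) = 14*(4681/780) = 32767/390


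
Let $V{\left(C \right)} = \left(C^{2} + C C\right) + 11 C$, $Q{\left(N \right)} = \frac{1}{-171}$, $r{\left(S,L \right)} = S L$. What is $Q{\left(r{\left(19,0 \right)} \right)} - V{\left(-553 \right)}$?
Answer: $- \frac{103546486}{171} \approx -6.0554 \cdot 10^{5}$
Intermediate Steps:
$r{\left(S,L \right)} = L S$
$Q{\left(N \right)} = - \frac{1}{171}$
$V{\left(C \right)} = 2 C^{2} + 11 C$ ($V{\left(C \right)} = \left(C^{2} + C^{2}\right) + 11 C = 2 C^{2} + 11 C$)
$Q{\left(r{\left(19,0 \right)} \right)} - V{\left(-553 \right)} = - \frac{1}{171} - - 553 \left(11 + 2 \left(-553\right)\right) = - \frac{1}{171} - - 553 \left(11 - 1106\right) = - \frac{1}{171} - \left(-553\right) \left(-1095\right) = - \frac{1}{171} - 605535 = - \frac{103546486}{171}$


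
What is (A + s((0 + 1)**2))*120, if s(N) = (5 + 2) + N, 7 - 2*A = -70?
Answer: 5580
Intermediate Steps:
A = 77/2 (A = 7/2 - 1/2*(-70) = 7/2 + 35 = 77/2 ≈ 38.500)
s(N) = 7 + N
(A + s((0 + 1)**2))*120 = (77/2 + (7 + (0 + 1)**2))*120 = (77/2 + (7 + 1**2))*120 = (77/2 + (7 + 1))*120 = (77/2 + 8)*120 = (93/2)*120 = 5580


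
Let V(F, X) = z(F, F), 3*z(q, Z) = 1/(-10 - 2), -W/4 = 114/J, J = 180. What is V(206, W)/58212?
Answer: -1/2095632 ≈ -4.7718e-7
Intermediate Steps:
W = -38/15 (W = -456/180 = -4*19/30 = -38/15 ≈ -2.5333)
z(q, Z) = -1/36 (z(q, Z) = 1/(3*(-10 - 2)) = (1/3)/(-12) = (1/3)*(-1/12) = -1/36)
V(F, X) = -1/36
V(206, W)/58212 = -1/36/58212 = -1/36*1/58212 = -1/2095632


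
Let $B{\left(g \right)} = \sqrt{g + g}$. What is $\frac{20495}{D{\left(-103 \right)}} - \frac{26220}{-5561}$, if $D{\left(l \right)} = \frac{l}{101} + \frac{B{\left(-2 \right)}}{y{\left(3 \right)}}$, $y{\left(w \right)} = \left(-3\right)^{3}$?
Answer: $- \frac{172828157671533}{8647093633} + \frac{2257950546 i}{1554953} \approx -19987.0 + 1452.1 i$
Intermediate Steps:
$B{\left(g \right)} = \sqrt{2} \sqrt{g}$ ($B{\left(g \right)} = \sqrt{2 g} = \sqrt{2} \sqrt{g}$)
$y{\left(w \right)} = -27$
$D{\left(l \right)} = - \frac{2 i}{27} + \frac{l}{101}$ ($D{\left(l \right)} = \frac{l}{101} + \frac{\sqrt{2} \sqrt{-2}}{-27} = l \frac{1}{101} + \sqrt{2} i \sqrt{2} \left(- \frac{1}{27}\right) = \frac{l}{101} + 2 i \left(- \frac{1}{27}\right) = \frac{l}{101} - \frac{2 i}{27} = - \frac{2 i}{27} + \frac{l}{101}$)
$\frac{20495}{D{\left(-103 \right)}} - \frac{26220}{-5561} = \frac{20495}{- \frac{2 i}{27} + \frac{1}{101} \left(-103\right)} - \frac{26220}{-5561} = \frac{20495}{- \frac{2 i}{27} - \frac{103}{101}} - - \frac{26220}{5561} = \frac{20495}{- \frac{103}{101} - \frac{2 i}{27}} + \frac{26220}{5561} = 20495 \frac{7436529 \left(- \frac{103}{101} + \frac{2 i}{27}\right)}{7774765} + \frac{26220}{5561} = \frac{30482332371 \left(- \frac{103}{101} + \frac{2 i}{27}\right)}{1554953} + \frac{26220}{5561} = \frac{26220}{5561} + \frac{30482332371 \left(- \frac{103}{101} + \frac{2 i}{27}\right)}{1554953}$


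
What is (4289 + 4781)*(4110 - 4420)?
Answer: -2811700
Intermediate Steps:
(4289 + 4781)*(4110 - 4420) = 9070*(-310) = -2811700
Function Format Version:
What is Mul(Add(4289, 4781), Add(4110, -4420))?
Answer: -2811700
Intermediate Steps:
Mul(Add(4289, 4781), Add(4110, -4420)) = Mul(9070, -310) = -2811700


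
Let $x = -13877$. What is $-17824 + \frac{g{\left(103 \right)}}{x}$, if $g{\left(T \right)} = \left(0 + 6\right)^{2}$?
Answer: $- \frac{247343684}{13877} \approx -17824.0$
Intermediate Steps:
$g{\left(T \right)} = 36$ ($g{\left(T \right)} = 6^{2} = 36$)
$-17824 + \frac{g{\left(103 \right)}}{x} = -17824 + \frac{36}{-13877} = -17824 + 36 \left(- \frac{1}{13877}\right) = -17824 - \frac{36}{13877} = - \frac{247343684}{13877}$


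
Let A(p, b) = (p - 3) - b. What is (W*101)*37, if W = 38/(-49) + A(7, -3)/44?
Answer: -4966473/2156 ≈ -2303.6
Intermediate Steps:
A(p, b) = -3 + p - b (A(p, b) = (-3 + p) - b = -3 + p - b)
W = -1329/2156 (W = 38/(-49) + (-3 + 7 - 1*(-3))/44 = 38*(-1/49) + (-3 + 7 + 3)*(1/44) = -38/49 + 7*(1/44) = -38/49 + 7/44 = -1329/2156 ≈ -0.61642)
(W*101)*37 = -1329/2156*101*37 = -134229/2156*37 = -4966473/2156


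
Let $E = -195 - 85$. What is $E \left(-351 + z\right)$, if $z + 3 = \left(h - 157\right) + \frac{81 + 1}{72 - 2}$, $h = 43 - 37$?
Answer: $141072$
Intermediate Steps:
$E = -280$ ($E = -195 - 85 = -280$)
$h = 6$
$z = - \frac{5349}{35}$ ($z = -3 + \left(\left(6 - 157\right) + \frac{81 + 1}{72 - 2}\right) = -3 - \left(151 - \frac{82}{70}\right) = -3 + \left(-151 + 82 \cdot \frac{1}{70}\right) = -3 + \left(-151 + \frac{41}{35}\right) = -3 - \frac{5244}{35} = - \frac{5349}{35} \approx -152.83$)
$E \left(-351 + z\right) = - 280 \left(-351 - \frac{5349}{35}\right) = \left(-280\right) \left(- \frac{17634}{35}\right) = 141072$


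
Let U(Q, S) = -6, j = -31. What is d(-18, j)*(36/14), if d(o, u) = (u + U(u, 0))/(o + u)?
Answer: 666/343 ≈ 1.9417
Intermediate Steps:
d(o, u) = (-6 + u)/(o + u) (d(o, u) = (u - 6)/(o + u) = (-6 + u)/(o + u))
d(-18, j)*(36/14) = ((-6 - 31)/(-18 - 31))*(36/14) = (-37/(-49))*(36*(1/14)) = -1/49*(-37)*(18/7) = (37/49)*(18/7) = 666/343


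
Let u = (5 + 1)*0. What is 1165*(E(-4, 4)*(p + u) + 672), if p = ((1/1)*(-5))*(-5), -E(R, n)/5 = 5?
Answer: 54755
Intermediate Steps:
E(R, n) = -25 (E(R, n) = -5*5 = -25)
u = 0 (u = 6*0 = 0)
p = 25 (p = ((1*1)*(-5))*(-5) = (1*(-5))*(-5) = -5*(-5) = 25)
1165*(E(-4, 4)*(p + u) + 672) = 1165*(-25*(25 + 0) + 672) = 1165*(-25*25 + 672) = 1165*(-625 + 672) = 1165*47 = 54755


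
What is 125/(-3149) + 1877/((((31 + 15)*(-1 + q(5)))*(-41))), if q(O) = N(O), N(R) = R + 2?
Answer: -7325173/35634084 ≈ -0.20557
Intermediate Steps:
N(R) = 2 + R
q(O) = 2 + O
125/(-3149) + 1877/((((31 + 15)*(-1 + q(5)))*(-41))) = 125/(-3149) + 1877/((((31 + 15)*(-1 + (2 + 5)))*(-41))) = 125*(-1/3149) + 1877/(((46*(-1 + 7))*(-41))) = -125/3149 + 1877/(((46*6)*(-41))) = -125/3149 + 1877/((276*(-41))) = -125/3149 + 1877/(-11316) = -125/3149 + 1877*(-1/11316) = -125/3149 - 1877/11316 = -7325173/35634084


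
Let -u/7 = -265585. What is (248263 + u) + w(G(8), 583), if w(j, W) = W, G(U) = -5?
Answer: 2107941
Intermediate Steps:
u = 1859095 (u = -7*(-265585) = 1859095)
(248263 + u) + w(G(8), 583) = (248263 + 1859095) + 583 = 2107358 + 583 = 2107941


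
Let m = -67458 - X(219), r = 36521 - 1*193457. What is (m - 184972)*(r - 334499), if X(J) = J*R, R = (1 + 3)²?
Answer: 125774925290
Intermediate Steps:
r = -156936 (r = 36521 - 193457 = -156936)
R = 16 (R = 4² = 16)
X(J) = 16*J (X(J) = J*16 = 16*J)
m = -70962 (m = -67458 - 16*219 = -67458 - 1*3504 = -67458 - 3504 = -70962)
(m - 184972)*(r - 334499) = (-70962 - 184972)*(-156936 - 334499) = -255934*(-491435) = 125774925290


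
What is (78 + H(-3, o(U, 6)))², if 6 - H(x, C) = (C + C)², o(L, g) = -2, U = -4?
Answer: 4624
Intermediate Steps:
H(x, C) = 6 - 4*C² (H(x, C) = 6 - (C + C)² = 6 - (2*C)² = 6 - 4*C²)
(78 + H(-3, o(U, 6)))² = (78 + (6 - 4*(-2)²))² = (78 + (6 - 4*4))² = (78 + (6 - 16))² = (78 - 10)² = 68² = 4624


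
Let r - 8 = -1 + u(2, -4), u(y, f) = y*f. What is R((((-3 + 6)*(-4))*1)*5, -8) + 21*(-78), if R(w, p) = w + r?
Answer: -1699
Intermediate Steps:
u(y, f) = f*y
r = -1 (r = 8 + (-1 - 4*2) = 8 + (-1 - 8) = 8 - 9 = -1)
R(w, p) = -1 + w (R(w, p) = w - 1 = -1 + w)
R((((-3 + 6)*(-4))*1)*5, -8) + 21*(-78) = (-1 + (((-3 + 6)*(-4))*1)*5) + 21*(-78) = (-1 + ((3*(-4))*1)*5) - 1638 = (-1 - 12*1*5) - 1638 = (-1 - 12*5) - 1638 = (-1 - 60) - 1638 = -61 - 1638 = -1699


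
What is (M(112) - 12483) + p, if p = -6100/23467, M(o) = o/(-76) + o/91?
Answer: -72358739287/5796349 ≈ -12484.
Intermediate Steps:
M(o) = -15*o/6916 (M(o) = o*(-1/76) + o*(1/91) = -o/76 + o/91 = -15*o/6916)
p = -6100/23467 (p = -6100*1/23467 = -6100/23467 ≈ -0.25994)
(M(112) - 12483) + p = (-15/6916*112 - 12483) - 6100/23467 = (-60/247 - 12483) - 6100/23467 = -3083361/247 - 6100/23467 = -72358739287/5796349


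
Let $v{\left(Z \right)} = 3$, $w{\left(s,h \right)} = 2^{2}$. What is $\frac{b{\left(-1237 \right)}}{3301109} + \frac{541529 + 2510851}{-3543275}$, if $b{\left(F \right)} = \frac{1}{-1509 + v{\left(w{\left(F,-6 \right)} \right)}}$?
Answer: $- \frac{3034963214441959}{3523057181982870} \approx -0.86146$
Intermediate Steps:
$w{\left(s,h \right)} = 4$
$b{\left(F \right)} = - \frac{1}{1506}$ ($b{\left(F \right)} = \frac{1}{-1509 + 3} = \frac{1}{-1506} = - \frac{1}{1506}$)
$\frac{b{\left(-1237 \right)}}{3301109} + \frac{541529 + 2510851}{-3543275} = - \frac{1}{1506 \cdot 3301109} + \frac{541529 + 2510851}{-3543275} = \left(- \frac{1}{1506}\right) \frac{1}{3301109} + 3052380 \left(- \frac{1}{3543275}\right) = - \frac{1}{4971470154} - \frac{610476}{708655} = - \frac{3034963214441959}{3523057181982870}$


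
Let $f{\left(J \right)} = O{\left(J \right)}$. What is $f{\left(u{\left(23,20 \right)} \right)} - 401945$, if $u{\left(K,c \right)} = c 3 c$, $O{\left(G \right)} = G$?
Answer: $-400745$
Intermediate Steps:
$u{\left(K,c \right)} = 3 c^{2}$ ($u{\left(K,c \right)} = 3 c c = 3 c^{2}$)
$f{\left(J \right)} = J$
$f{\left(u{\left(23,20 \right)} \right)} - 401945 = 3 \cdot 20^{2} - 401945 = 3 \cdot 400 - 401945 = 1200 - 401945 = -400745$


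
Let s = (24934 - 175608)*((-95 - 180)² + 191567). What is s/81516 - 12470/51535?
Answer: -34579046317930/70015451 ≈ -4.9388e+5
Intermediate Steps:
s = -40258887408 (s = -150674*((-275)² + 191567) = -150674*(75625 + 191567) = -150674*267192 = -40258887408)
s/81516 - 12470/51535 = -40258887408/81516 - 12470/51535 = -40258887408*1/81516 - 12470*1/51535 = -3354907284/6793 - 2494/10307 = -34579046317930/70015451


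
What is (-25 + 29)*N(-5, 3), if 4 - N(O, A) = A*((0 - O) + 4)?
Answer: -92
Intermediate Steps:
N(O, A) = 4 - A*(4 - O) (N(O, A) = 4 - A*((0 - O) + 4) = 4 - A*(-O + 4) = 4 - A*(4 - O))
(-25 + 29)*N(-5, 3) = (-25 + 29)*(4 - 4*3 + 3*(-5)) = 4*(4 - 12 - 15) = 4*(-23) = -92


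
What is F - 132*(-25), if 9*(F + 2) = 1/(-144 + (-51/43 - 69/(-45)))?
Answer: 916738249/277968 ≈ 3298.0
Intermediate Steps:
F = -556151/277968 (F = -2 + 1/(9*(-144 + (-51/43 - 69/(-45)))) = -2 + 1/(9*(-144 + (-51*1/43 - 69*(-1/45)))) = -2 + 1/(9*(-144 + (-51/43 + 23/15))) = -2 + 1/(9*(-144 + 224/645)) = -2 + 1/(9*(-92656/645)) = -2 + (⅑)*(-645/92656) = -2 - 215/277968 = -556151/277968 ≈ -2.0008)
F - 132*(-25) = -556151/277968 - 132*(-25) = -556151/277968 + 3300 = 916738249/277968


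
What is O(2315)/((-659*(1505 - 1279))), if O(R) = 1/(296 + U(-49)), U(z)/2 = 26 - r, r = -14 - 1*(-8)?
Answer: -1/53616240 ≈ -1.8651e-8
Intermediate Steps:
r = -6 (r = -14 + 8 = -6)
U(z) = 64 (U(z) = 2*(26 - 1*(-6)) = 2*(26 + 6) = 2*32 = 64)
O(R) = 1/360 (O(R) = 1/(296 + 64) = 1/360)
O(2315)/((-659*(1505 - 1279))) = 1/(360*((-659*(1505 - 1279)))) = 1/(360*((-659*226))) = (1/360)/(-148934) = (1/360)*(-1/148934) = -1/53616240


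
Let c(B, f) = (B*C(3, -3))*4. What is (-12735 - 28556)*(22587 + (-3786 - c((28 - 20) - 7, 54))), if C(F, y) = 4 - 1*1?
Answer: -775816599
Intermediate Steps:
C(F, y) = 3 (C(F, y) = 4 - 1 = 3)
c(B, f) = 12*B (c(B, f) = (B*3)*4 = (3*B)*4 = 12*B)
(-12735 - 28556)*(22587 + (-3786 - c((28 - 20) - 7, 54))) = (-12735 - 28556)*(22587 + (-3786 - 12*((28 - 20) - 7))) = -41291*(22587 + (-3786 - 12*(8 - 7))) = -41291*(22587 + (-3786 - 12)) = -41291*(22587 - 3798) = -41291*18789 = -775816599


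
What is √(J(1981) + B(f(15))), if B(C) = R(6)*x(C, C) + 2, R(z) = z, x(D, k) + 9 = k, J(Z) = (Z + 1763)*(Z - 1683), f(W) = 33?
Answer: √1115858 ≈ 1056.3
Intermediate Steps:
J(Z) = (-1683 + Z)*(1763 + Z) (J(Z) = (1763 + Z)*(-1683 + Z) = (-1683 + Z)*(1763 + Z))
x(D, k) = -9 + k
B(C) = -52 + 6*C (B(C) = 6*(-9 + C) + 2 = (-54 + 6*C) + 2 = -52 + 6*C)
√(J(1981) + B(f(15))) = √((-2967129 + 1981² + 80*1981) + (-52 + 6*33)) = √((-2967129 + 3924361 + 158480) + (-52 + 198)) = √(1115712 + 146) = √1115858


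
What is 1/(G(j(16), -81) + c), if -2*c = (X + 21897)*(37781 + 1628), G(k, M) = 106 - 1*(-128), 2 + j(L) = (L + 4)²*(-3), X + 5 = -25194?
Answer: 1/65064493 ≈ 1.5369e-8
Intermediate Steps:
X = -25199 (X = -5 - 25194 = -25199)
j(L) = -2 - 3*(4 + L)² (j(L) = -2 + (L + 4)²*(-3) = -2 + (4 + L)²*(-3) = -2 - 3*(4 + L)²)
G(k, M) = 234 (G(k, M) = 106 + 128 = 234)
c = 65064259 (c = -(-25199 + 21897)*(37781 + 1628)/2 = -(-1651)*39409 = -½*(-130128518) = 65064259)
1/(G(j(16), -81) + c) = 1/(234 + 65064259) = 1/65064493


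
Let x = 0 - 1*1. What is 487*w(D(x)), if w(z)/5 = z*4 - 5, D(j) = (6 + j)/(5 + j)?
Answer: 0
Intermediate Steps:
x = -1 (x = 0 - 1 = -1)
D(j) = (6 + j)/(5 + j)
w(z) = -25 + 20*z (w(z) = 5*(z*4 - 5) = 5*(4*z - 5) = 5*(-5 + 4*z) = -25 + 20*z)
487*w(D(x)) = 487*(-25 + 20*((6 - 1)/(5 - 1))) = 487*(-25 + 20*(5/4)) = 487*(-25 + 25) = 487*0 = 0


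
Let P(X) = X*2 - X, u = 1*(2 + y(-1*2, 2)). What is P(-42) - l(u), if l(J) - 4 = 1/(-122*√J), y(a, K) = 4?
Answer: -46 + √6/732 ≈ -45.997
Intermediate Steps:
u = 6 (u = 1*(2 + 4) = 1*6 = 6)
P(X) = X (P(X) = 2*X - X = X)
l(J) = 4 - 1/(122*√J) (l(J) = 4 + 1/(-122*√J) = 4 - 1/(122*√J))
P(-42) - l(u) = -42 - (4 - √6/732) = -42 + (-4 + √6/732) = -46 + √6/732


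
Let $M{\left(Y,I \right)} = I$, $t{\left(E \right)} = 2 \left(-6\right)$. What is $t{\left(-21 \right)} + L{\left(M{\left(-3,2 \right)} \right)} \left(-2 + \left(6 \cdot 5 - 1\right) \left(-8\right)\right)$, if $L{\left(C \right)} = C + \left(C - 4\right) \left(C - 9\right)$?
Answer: $-3756$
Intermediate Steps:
$t{\left(E \right)} = -12$
$L{\left(C \right)} = C + \left(-9 + C\right) \left(-4 + C\right)$ ($L{\left(C \right)} = C + \left(-4 + C\right) \left(-9 + C\right) = C + \left(-9 + C\right) \left(-4 + C\right)$)
$t{\left(-21 \right)} + L{\left(M{\left(-3,2 \right)} \right)} \left(-2 + \left(6 \cdot 5 - 1\right) \left(-8\right)\right) = -12 + \left(36 + 2^{2} - 24\right) \left(-2 + \left(6 \cdot 5 - 1\right) \left(-8\right)\right) = -12 + \left(36 + 4 - 24\right) \left(-2 + \left(30 - 1\right) \left(-8\right)\right) = -12 + 16 \left(-2 + 29 \left(-8\right)\right) = -12 + 16 \left(-2 - 232\right) = -12 + 16 \left(-234\right) = -12 - 3744 = -3756$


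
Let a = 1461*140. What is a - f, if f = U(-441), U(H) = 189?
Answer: 204351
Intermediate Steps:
f = 189
a = 204540
a - f = 204540 - 1*189 = 204540 - 189 = 204351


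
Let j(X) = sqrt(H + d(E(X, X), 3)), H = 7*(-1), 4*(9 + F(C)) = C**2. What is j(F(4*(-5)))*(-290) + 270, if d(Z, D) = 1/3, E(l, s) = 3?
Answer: 270 - 580*I*sqrt(15)/3 ≈ 270.0 - 748.78*I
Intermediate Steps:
d(Z, D) = 1/3
F(C) = -9 + C**2/4
H = -7
j(X) = 2*I*sqrt(15)/3 (j(X) = sqrt(-7 + 1/3) = sqrt(-20/3) = 2*I*sqrt(15)/3)
j(F(4*(-5)))*(-290) + 270 = (2*I*sqrt(15)/3)*(-290) + 270 = -580*I*sqrt(15)/3 + 270 = 270 - 580*I*sqrt(15)/3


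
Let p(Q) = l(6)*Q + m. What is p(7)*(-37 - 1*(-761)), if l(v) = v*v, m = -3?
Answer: 180276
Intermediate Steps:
l(v) = v²
p(Q) = -3 + 36*Q (p(Q) = 6²*Q - 3 = 36*Q - 3 = -3 + 36*Q)
p(7)*(-37 - 1*(-761)) = (-3 + 36*7)*(-37 - 1*(-761)) = (-3 + 252)*(-37 + 761) = 249*724 = 180276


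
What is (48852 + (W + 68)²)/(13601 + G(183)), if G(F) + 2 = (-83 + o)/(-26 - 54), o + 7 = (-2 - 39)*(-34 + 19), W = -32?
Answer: 267456/72493 ≈ 3.6894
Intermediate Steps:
o = 608 (o = -7 + (-2 - 39)*(-34 + 19) = -7 - 41*(-15) = -7 + 615 = 608)
G(F) = -137/16 (G(F) = -2 + (-83 + 608)/(-26 - 54) = -2 + 525/(-80) = -2 + 525*(-1/80) = -2 - 105/16 = -137/16)
(48852 + (W + 68)²)/(13601 + G(183)) = (48852 + (-32 + 68)²)/(13601 - 137/16) = (48852 + 36²)/(217479/16) = (48852 + 1296)*(16/217479) = 50148*(16/217479) = 267456/72493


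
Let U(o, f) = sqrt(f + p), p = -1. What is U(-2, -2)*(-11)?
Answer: -11*I*sqrt(3) ≈ -19.053*I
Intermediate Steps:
U(o, f) = sqrt(-1 + f) (U(o, f) = sqrt(f - 1) = sqrt(-1 + f))
U(-2, -2)*(-11) = sqrt(-1 - 2)*(-11) = sqrt(-3)*(-11) = (I*sqrt(3))*(-11) = -11*I*sqrt(3)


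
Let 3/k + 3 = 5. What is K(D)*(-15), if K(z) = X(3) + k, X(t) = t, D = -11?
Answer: -135/2 ≈ -67.500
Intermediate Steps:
k = 3/2 (k = 3/(-3 + 5) = 3/2 ≈ 1.5000)
K(z) = 9/2 (K(z) = 3 + 3/2 = 9/2)
K(D)*(-15) = (9/2)*(-15) = -135/2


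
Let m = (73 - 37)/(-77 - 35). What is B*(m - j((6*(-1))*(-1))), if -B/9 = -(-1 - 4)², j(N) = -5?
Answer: 29475/28 ≈ 1052.7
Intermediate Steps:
m = -9/28 (m = 36/(-112) = 36*(-1/112) = -9/28 ≈ -0.32143)
B = 225 (B = -(-9)*(-1 - 4)² = -(-9)*(-5)² = -(-9)*25 = -9*(-25) = 225)
B*(m - j((6*(-1))*(-1))) = 225*(-9/28 - 1*(-5)) = 225*(-9/28 + 5) = 225*(131/28) = 29475/28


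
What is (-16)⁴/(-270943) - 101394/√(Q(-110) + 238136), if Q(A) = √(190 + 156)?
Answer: -65536/270943 - 101394/√(238136 + √346) ≈ -208.01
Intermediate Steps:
Q(A) = √346
(-16)⁴/(-270943) - 101394/√(Q(-110) + 238136) = (-16)⁴/(-270943) - 101394/√(√346 + 238136) = 65536*(-1/270943) - 101394/√(238136 + √346) = -65536/270943 - 101394/√(238136 + √346)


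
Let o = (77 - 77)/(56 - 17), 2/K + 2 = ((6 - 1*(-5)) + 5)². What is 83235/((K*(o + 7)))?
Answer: 10570845/7 ≈ 1.5101e+6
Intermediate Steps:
K = 1/127 (K = 2/(-2 + ((6 - 1*(-5)) + 5)²) = 2/(-2 + ((6 + 5) + 5)²) = 2/(-2 + (11 + 5)²) = 2/(-2 + 16²) = 2/(-2 + 256) = 2/254 = 2*(1/254) = 1/127 ≈ 0.0078740)
o = 0 (o = 0/39 = 0*(1/39) = 0)
83235/((K*(o + 7))) = 83235/(((0 + 7)/127)) = 83235/(((1/127)*7)) = 83235/(7/127) = 83235*(127/7) = 10570845/7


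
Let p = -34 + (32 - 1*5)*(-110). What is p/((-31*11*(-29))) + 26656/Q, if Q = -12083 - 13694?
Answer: -341035292/254908753 ≈ -1.3379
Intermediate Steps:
p = -3004 (p = -34 + (32 - 5)*(-110) = -34 + 27*(-110) = -34 - 2970 = -3004)
Q = -25777
p/((-31*11*(-29))) + 26656/Q = -3004/(-31*11*(-29)) + 26656/(-25777) = -3004/((-341*(-29))) + 26656*(-1/25777) = -3004/9889 - 26656/25777 = -341035292/254908753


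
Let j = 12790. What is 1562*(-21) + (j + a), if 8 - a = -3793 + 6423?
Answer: -22634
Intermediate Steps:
a = -2622 (a = 8 - (-3793 + 6423) = 8 - 1*2630 = 8 - 2630 = -2622)
1562*(-21) + (j + a) = 1562*(-21) + (12790 - 2622) = -32802 + 10168 = -22634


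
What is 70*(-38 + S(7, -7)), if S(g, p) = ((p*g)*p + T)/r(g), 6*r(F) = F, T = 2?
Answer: 18040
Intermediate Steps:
r(F) = F/6
S(g, p) = 6*(2 + g*p²)/g (S(g, p) = ((p*g)*p + 2)/((g/6)) = ((g*p)*p + 2)*(6/g) = (g*p² + 2)*(6/g) = (2 + g*p²)*(6/g) = 6*(2 + g*p²)/g)
70*(-38 + S(7, -7)) = 70*(-38 + (6*(-7)² + 12/7)) = 70*(-38 + (6*49 + 12*(⅐))) = 70*(-38 + (294 + 12/7)) = 70*(-38 + 2070/7) = 70*(1804/7) = 18040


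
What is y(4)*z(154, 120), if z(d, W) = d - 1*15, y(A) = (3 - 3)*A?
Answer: 0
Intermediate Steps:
y(A) = 0 (y(A) = 0*A = 0)
z(d, W) = -15 + d (z(d, W) = d - 15 = -15 + d)
y(4)*z(154, 120) = 0*(-15 + 154) = 0*139 = 0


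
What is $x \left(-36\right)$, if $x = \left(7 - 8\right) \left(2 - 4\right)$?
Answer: $-72$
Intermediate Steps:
$x = 2$ ($x = \left(-1\right) \left(-2\right) = 2$)
$x \left(-36\right) = 2 \left(-36\right) = -72$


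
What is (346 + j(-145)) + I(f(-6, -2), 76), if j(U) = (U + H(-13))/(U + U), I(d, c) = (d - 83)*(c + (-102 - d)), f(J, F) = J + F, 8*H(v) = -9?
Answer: 4604049/2320 ≈ 1984.5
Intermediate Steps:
H(v) = -9/8 (H(v) = (1/8)*(-9) = -9/8)
f(J, F) = F + J
I(d, c) = (-83 + d)*(-102 + c - d)
j(U) = (-9/8 + U)/(2*U) (j(U) = (U - 9/8)/(U + U) = (-9/8 + U)/((2*U)) = (-9/8 + U)*(1/(2*U)) = (-9/8 + U)/(2*U))
(346 + j(-145)) + I(f(-6, -2), 76) = (346 + (1/16)*(-9 + 8*(-145))/(-145)) + (8466 - (-2 - 6)**2 - 83*76 - 19*(-2 - 6) + 76*(-2 - 6)) = (346 + (1/16)*(-1/145)*(-9 - 1160)) + (8466 - 1*(-8)**2 - 6308 - 19*(-8) + 76*(-8)) = (346 + (1/16)*(-1/145)*(-1169)) + (8466 - 1*64 - 6308 + 152 - 608) = (346 + 1169/2320) + (8466 - 64 - 6308 + 152 - 608) = 803889/2320 + 1638 = 4604049/2320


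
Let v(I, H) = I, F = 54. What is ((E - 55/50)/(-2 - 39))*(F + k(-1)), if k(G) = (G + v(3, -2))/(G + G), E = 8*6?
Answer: -24857/410 ≈ -60.627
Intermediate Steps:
E = 48
k(G) = (3 + G)/(2*G) (k(G) = (G + 3)/(G + G) = (3 + G)/((2*G)) = (3 + G)*(1/(2*G)) = (3 + G)/(2*G))
((E - 55/50)/(-2 - 39))*(F + k(-1)) = ((48 - 55/50)/(-2 - 39))*(54 + (1/2)*(3 - 1)/(-1)) = ((48 - 55*1/50)/(-41))*(54 + (1/2)*(-1)*2) = ((48 - 11/10)*(-1/41))*(54 - 1) = ((469/10)*(-1/41))*53 = -469/410*53 = -24857/410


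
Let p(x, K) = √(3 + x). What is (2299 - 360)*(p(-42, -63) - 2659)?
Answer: -5155801 + 1939*I*√39 ≈ -5.1558e+6 + 12109.0*I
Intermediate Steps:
(2299 - 360)*(p(-42, -63) - 2659) = (2299 - 360)*(√(3 - 42) - 2659) = 1939*(√(-39) - 2659) = 1939*(I*√39 - 2659) = 1939*(-2659 + I*√39) = -5155801 + 1939*I*√39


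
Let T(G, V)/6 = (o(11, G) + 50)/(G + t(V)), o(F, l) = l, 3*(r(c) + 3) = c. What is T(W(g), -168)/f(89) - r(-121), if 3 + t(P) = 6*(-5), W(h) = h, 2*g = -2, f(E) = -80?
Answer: 177241/4080 ≈ 43.441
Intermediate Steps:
g = -1 (g = (1/2)*(-2) = -1)
r(c) = -3 + c/3
t(P) = -33 (t(P) = -3 + 6*(-5) = -3 - 30 = -33)
T(G, V) = 6*(50 + G)/(-33 + G) (T(G, V) = 6*((G + 50)/(G - 33)) = 6*((50 + G)/(-33 + G)) = 6*(50 + G)/(-33 + G))
T(W(g), -168)/f(89) - r(-121) = (6*(50 - 1)/(-33 - 1))/(-80) - (-3 + (1/3)*(-121)) = (6*49/(-34))*(-1/80) - (-3 - 121/3) = (6*(-1/34)*49)*(-1/80) - 1*(-130/3) = -147/17*(-1/80) + 130/3 = 147/1360 + 130/3 = 177241/4080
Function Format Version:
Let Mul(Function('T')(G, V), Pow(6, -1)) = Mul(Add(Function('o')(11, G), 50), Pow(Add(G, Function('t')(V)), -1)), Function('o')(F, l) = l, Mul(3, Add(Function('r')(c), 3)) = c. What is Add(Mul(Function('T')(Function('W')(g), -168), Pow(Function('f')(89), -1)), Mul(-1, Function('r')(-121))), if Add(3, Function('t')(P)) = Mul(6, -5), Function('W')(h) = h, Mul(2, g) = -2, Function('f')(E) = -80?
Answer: Rational(177241, 4080) ≈ 43.441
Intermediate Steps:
g = -1 (g = Mul(Rational(1, 2), -2) = -1)
Function('r')(c) = Add(-3, Mul(Rational(1, 3), c))
Function('t')(P) = -33 (Function('t')(P) = Add(-3, Mul(6, -5)) = Add(-3, -30) = -33)
Function('T')(G, V) = Mul(6, Pow(Add(-33, G), -1), Add(50, G)) (Function('T')(G, V) = Mul(6, Mul(Add(G, 50), Pow(Add(G, -33), -1))) = Mul(6, Mul(Add(50, G), Pow(Add(-33, G), -1))) = Mul(6, Mul(Pow(Add(-33, G), -1), Add(50, G))) = Mul(6, Pow(Add(-33, G), -1), Add(50, G)))
Add(Mul(Function('T')(Function('W')(g), -168), Pow(Function('f')(89), -1)), Mul(-1, Function('r')(-121))) = Add(Mul(Mul(6, Pow(Add(-33, -1), -1), Add(50, -1)), Pow(-80, -1)), Mul(-1, Add(-3, Mul(Rational(1, 3), -121)))) = Add(Mul(Mul(6, Pow(-34, -1), 49), Rational(-1, 80)), Mul(-1, Add(-3, Rational(-121, 3)))) = Add(Mul(Mul(6, Rational(-1, 34), 49), Rational(-1, 80)), Mul(-1, Rational(-130, 3))) = Add(Mul(Rational(-147, 17), Rational(-1, 80)), Rational(130, 3)) = Add(Rational(147, 1360), Rational(130, 3)) = Rational(177241, 4080)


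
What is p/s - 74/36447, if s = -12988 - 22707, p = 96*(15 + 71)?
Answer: -303547862/1300975665 ≈ -0.23332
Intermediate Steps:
p = 8256 (p = 96*86 = 8256)
s = -35695
p/s - 74/36447 = 8256/(-35695) - 74/36447 = 8256*(-1/35695) - 74*1/36447 = -8256/35695 - 74/36447 = -303547862/1300975665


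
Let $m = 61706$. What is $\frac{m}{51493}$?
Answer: $\frac{61706}{51493} \approx 1.1983$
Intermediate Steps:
$\frac{m}{51493} = \frac{61706}{51493}$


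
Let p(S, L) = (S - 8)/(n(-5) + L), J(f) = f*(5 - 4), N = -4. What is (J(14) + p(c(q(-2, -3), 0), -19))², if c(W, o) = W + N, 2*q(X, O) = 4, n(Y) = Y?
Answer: 29929/144 ≈ 207.84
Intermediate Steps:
J(f) = f (J(f) = f*1 = f)
q(X, O) = 2 (q(X, O) = (½)*4 = 2)
c(W, o) = -4 + W (c(W, o) = W - 4 = -4 + W)
p(S, L) = (-8 + S)/(-5 + L) (p(S, L) = (S - 8)/(-5 + L) = (-8 + S)/(-5 + L))
(J(14) + p(c(q(-2, -3), 0), -19))² = (14 + (-8 + (-4 + 2))/(-5 - 19))² = (14 + (-8 - 2)/(-24))² = (14 - 1/24*(-10))² = (14 + 5/12)² = (173/12)² = 29929/144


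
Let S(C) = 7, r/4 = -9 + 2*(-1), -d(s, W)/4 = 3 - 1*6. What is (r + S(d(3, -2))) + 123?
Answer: 86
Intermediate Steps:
d(s, W) = 12 (d(s, W) = -4*(3 - 1*6) = -4*(3 - 6) = -4*(-3) = 12)
r = -44 (r = 4*(-9 + 2*(-1)) = 4*(-9 - 2) = 4*(-11) = -44)
(r + S(d(3, -2))) + 123 = (-44 + 7) + 123 = -37 + 123 = 86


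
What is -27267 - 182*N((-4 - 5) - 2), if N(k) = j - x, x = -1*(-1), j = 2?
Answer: -27449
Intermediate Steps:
x = 1
N(k) = 1 (N(k) = 2 - 1*1 = 2 - 1 = 1)
-27267 - 182*N((-4 - 5) - 2) = -27267 - 182*1 = -27267 - 182 = -27449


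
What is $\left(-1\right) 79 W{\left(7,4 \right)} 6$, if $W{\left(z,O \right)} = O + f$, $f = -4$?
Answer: $0$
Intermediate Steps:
$W{\left(z,O \right)} = -4 + O$ ($W{\left(z,O \right)} = O - 4 = -4 + O$)
$\left(-1\right) 79 W{\left(7,4 \right)} 6 = \left(-1\right) 79 \left(-4 + 4\right) 6 = \left(-79\right) 0 \cdot 6 = 0 \cdot 6 = 0$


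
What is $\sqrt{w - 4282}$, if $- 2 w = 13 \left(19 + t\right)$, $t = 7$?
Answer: $i \sqrt{4451} \approx 66.716 i$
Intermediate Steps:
$w = -169$ ($w = - \frac{13 \left(19 + 7\right)}{2} = - \frac{13 \cdot 26}{2} = \left(- \frac{1}{2}\right) 338 = -169$)
$\sqrt{w - 4282} = \sqrt{-169 - 4282} = \sqrt{-4451} = i \sqrt{4451}$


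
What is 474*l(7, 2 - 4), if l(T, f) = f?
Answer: -948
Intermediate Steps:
474*l(7, 2 - 4) = 474*(2 - 4) = 474*(-2) = -948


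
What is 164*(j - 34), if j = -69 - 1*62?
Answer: -27060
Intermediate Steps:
j = -131 (j = -69 - 62 = -131)
164*(j - 34) = 164*(-131 - 34) = 164*(-165) = -27060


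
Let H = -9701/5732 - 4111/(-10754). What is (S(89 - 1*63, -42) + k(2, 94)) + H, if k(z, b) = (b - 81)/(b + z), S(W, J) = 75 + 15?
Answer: 65704326749/739703136 ≈ 88.825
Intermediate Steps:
S(W, J) = 90
H = -40380151/30820964 (H = -9701*1/5732 - 4111*(-1/10754) = -9701/5732 + 4111/10754 = -40380151/30820964 ≈ -1.3102)
k(z, b) = (-81 + b)/(b + z)
(S(89 - 1*63, -42) + k(2, 94)) + H = (90 + (-81 + 94)/(94 + 2)) - 40380151/30820964 = (90 + 13/96) - 40380151/30820964 = 8653/96 - 40380151/30820964 = 65704326749/739703136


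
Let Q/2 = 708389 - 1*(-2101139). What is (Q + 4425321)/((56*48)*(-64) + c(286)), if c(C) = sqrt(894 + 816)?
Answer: -287992377344/4932501219 - 10044377*sqrt(190)/9865002438 ≈ -58.401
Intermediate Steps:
c(C) = 3*sqrt(190) (c(C) = sqrt(1710) = 3*sqrt(190))
Q = 5619056 (Q = 2*(708389 - 1*(-2101139)) = 2*(708389 + 2101139) = 2*2809528 = 5619056)
(Q + 4425321)/((56*48)*(-64) + c(286)) = (5619056 + 4425321)/((56*48)*(-64) + 3*sqrt(190)) = 10044377/(2688*(-64) + 3*sqrt(190)) = 10044377/(-172032 + 3*sqrt(190))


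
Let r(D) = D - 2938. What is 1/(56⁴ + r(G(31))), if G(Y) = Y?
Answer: 1/9831589 ≈ 1.0171e-7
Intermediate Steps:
r(D) = -2938 + D
1/(56⁴ + r(G(31))) = 1/(56⁴ + (-2938 + 31)) = 1/(9834496 - 2907) = 1/9831589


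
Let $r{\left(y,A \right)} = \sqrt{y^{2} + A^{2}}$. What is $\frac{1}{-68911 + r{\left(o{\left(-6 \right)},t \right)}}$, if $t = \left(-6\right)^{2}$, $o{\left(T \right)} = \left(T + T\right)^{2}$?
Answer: $- \frac{68911}{4748703889} - \frac{36 \sqrt{17}}{4748703889} \approx -1.4543 \cdot 10^{-5}$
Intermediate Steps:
$o{\left(T \right)} = 4 T^{2}$ ($o{\left(T \right)} = \left(2 T\right)^{2} = 4 T^{2}$)
$t = 36$
$r{\left(y,A \right)} = \sqrt{A^{2} + y^{2}}$
$\frac{1}{-68911 + r{\left(o{\left(-6 \right)},t \right)}} = \frac{1}{-68911 + \sqrt{36^{2} + \left(4 \left(-6\right)^{2}\right)^{2}}} = \frac{1}{-68911 + \sqrt{1296 + \left(4 \cdot 36\right)^{2}}} = \frac{1}{-68911 + \sqrt{1296 + 144^{2}}} = \frac{1}{-68911 + \sqrt{1296 + 20736}} = \frac{1}{-68911 + \sqrt{22032}} = \frac{1}{-68911 + 36 \sqrt{17}}$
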